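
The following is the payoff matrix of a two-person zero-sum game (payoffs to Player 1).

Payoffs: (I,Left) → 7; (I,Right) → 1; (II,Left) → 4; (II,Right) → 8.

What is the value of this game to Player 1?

Row minima: I → 1, II → 4; maximin = 4.
Column maxima: Left → 7, Right → 8; minimax = 7.
4 ≠ 7, so there is no saddle point; optimal play is mixed.
Let Player 1 play I with probability p. Expected payoff against Left: 7p + 4(1−p) = 3p + 4; against Right: 1p + 8(1−p) = −7p + 8.
Setting these equal: 3p + 4 = −7p + 8 ⇒ 10p = 4 ⇒ p = 2/5, and the value is (3)·(2/5) + 4 = 26/5.
For Player 2: with q = P(Left), equating I's and II's payoffs gives 6q + 1 = −4q + 8 ⇒ q = 7/10.

26/5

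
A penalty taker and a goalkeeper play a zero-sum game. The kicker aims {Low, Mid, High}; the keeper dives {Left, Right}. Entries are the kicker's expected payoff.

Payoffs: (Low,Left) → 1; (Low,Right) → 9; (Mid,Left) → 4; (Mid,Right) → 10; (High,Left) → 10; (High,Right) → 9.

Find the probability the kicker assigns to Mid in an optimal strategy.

1/7

Row minima: Low → 1, Mid → 4, High → 9; maximin = 9.
Column maxima: Left → 10, Right → 10; minimax = 10.
9 ≠ 10, so there is no saddle point; optimal play is mixed.
Low is strictly dominated by Mid, so the kicker never plays it.
On the remaining 2×2 (Mid, High vs Left, Right):
Let the kicker play Mid with probability p. Expected payoff against Left: 4p + 10(1−p) = −6p + 10; against Right: 10p + 9(1−p) = p + 9.
Setting these equal: −6p + 10 = p + 9 ⇒ −7p = -1 ⇒ p = 1/7, and the value is (-6)·(1/7) + 10 = 64/7.
For the keeper: with q = P(Left), equating Mid's and High's payoffs gives −6q + 10 = q + 9 ⇒ q = 1/7.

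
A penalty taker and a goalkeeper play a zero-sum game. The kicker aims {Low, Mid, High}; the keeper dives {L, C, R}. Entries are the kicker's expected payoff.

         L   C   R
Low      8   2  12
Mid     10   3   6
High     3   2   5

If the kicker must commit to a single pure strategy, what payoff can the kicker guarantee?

Row minima: Low → 2, Mid → 3, High → 2.
The best of these is 3.

3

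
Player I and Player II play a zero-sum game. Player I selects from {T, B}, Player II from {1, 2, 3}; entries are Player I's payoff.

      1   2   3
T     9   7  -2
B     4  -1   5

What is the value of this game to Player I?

11/5

Row minima: T → -2, B → -1; maximin = -1.
Column maxima: 1 → 9, 2 → 7, 3 → 5; minimax = 5.
-1 ≠ 5, so there is no saddle point; optimal play is mixed.
1 is strictly dominated by 2 (it gives Player I strictly more in every row), so Player II never plays it.
On the remaining 2×2 (T, B vs 2, 3):
Let Player I play T with probability p. Expected payoff against 2: 7p + (-1)(1−p) = 8p − 1; against 3: (-2)p + 5(1−p) = −7p + 5.
Setting these equal: 8p − 1 = −7p + 5 ⇒ 15p = 6 ⇒ p = 2/5, and the value is (8)·(2/5) − 1 = 11/5.
For Player II: with q = P(2), equating T's and B's payoffs gives 9q − 2 = −6q + 5 ⇒ q = 7/15.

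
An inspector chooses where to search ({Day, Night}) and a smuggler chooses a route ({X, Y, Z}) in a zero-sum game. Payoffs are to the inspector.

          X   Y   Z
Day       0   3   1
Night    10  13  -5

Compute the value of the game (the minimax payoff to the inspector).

Row minima: Day → 0, Night → -5; maximin = 0.
Column maxima: X → 10, Y → 13, Z → 1; minimax = 1.
0 ≠ 1, so there is no saddle point; optimal play is mixed.
Y is strictly dominated by X (it gives the inspector strictly more in every row), so the smuggler never plays it.
On the remaining 2×2 (Day, Night vs X, Z):
Let the inspector play Day with probability p. Expected payoff against X: 0p + 10(1−p) = −10p + 10; against Z: 1p + (-5)(1−p) = 6p − 5.
Setting these equal: −10p + 10 = 6p − 5 ⇒ −16p = -15 ⇒ p = 15/16, and the value is (-10)·(15/16) + 10 = 5/8.
For the smuggler: with q = P(X), equating Day's and Night's payoffs gives −q + 1 = 15q − 5 ⇒ q = 3/8.

5/8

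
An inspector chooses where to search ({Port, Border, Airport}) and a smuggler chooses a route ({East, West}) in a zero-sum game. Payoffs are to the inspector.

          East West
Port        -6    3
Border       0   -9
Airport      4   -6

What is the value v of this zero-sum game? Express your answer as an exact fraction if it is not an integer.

Row minima: Port → -6, Border → -9, Airport → -6; maximin = -6.
Column maxima: East → 4, West → 3; minimax = 3.
-6 ≠ 3, so there is no saddle point; optimal play is mixed.
Border is strictly dominated by Airport, so the inspector never plays it.
On the remaining 2×2 (Port, Airport vs East, West):
Let the inspector play Port with probability p. Expected payoff against East: (-6)p + 4(1−p) = −10p + 4; against West: 3p + (-6)(1−p) = 9p − 6.
Setting these equal: −10p + 4 = 9p − 6 ⇒ −19p = -10 ⇒ p = 10/19, and the value is (-10)·(10/19) + 4 = -24/19.
For the smuggler: with q = P(East), equating Port's and Airport's payoffs gives −9q + 3 = 10q − 6 ⇒ q = 9/19.

-24/19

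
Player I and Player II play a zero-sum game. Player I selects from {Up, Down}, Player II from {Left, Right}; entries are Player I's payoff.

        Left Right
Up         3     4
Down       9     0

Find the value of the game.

18/5

Row minima: Up → 3, Down → 0; maximin = 3.
Column maxima: Left → 9, Right → 4; minimax = 4.
3 ≠ 4, so there is no saddle point; optimal play is mixed.
Let Player I play Up with probability p. Expected payoff against Left: 3p + 9(1−p) = −6p + 9; against Right: 4p + 0(1−p) = 4p.
Setting these equal: −6p + 9 = 4p ⇒ −10p = -9 ⇒ p = 9/10, and the value is (-6)·(9/10) + 9 = 18/5.
For Player II: with q = P(Left), equating Up's and Down's payoffs gives −q + 4 = 9q ⇒ q = 2/5.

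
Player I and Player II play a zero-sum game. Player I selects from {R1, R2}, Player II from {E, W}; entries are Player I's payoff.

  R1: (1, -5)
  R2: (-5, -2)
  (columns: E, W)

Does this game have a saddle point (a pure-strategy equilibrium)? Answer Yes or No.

Row minima: R1 → -5, R2 → -5; maximin = -5.
Column maxima: E → 1, W → -2; minimax = -2.
-5 ≠ -2, so no pure-strategy equilibrium exists.

No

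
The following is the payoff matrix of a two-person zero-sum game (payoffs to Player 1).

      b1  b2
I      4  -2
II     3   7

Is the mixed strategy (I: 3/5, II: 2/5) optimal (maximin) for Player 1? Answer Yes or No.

No

Against b1 this mix gives (3/5)·4 + (2/5)·3 = 18/5.
Against b2 this mix gives (3/5)·(-2) + (2/5)·7 = 8/5.
Player 2 will play b2, holding Player 1 to 8/5. Shifting weight toward the row that does better against b2 would raise this floor (the equalizing mix achieves 17/5 against both b2 and b1), so the proposed strategy is not optimal.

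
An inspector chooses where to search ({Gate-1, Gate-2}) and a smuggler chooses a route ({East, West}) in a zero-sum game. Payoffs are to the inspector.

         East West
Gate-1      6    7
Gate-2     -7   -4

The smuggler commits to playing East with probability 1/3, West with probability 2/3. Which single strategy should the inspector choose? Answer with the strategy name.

Expected payoff of Gate-1: (1/3)·6 + (2/3)·7 = 20/3.
Expected payoff of Gate-2: (1/3)·(-7) + (2/3)·(-4) = -5.
The largest is 20/3, so the inspector's best response is Gate-1.

Gate-1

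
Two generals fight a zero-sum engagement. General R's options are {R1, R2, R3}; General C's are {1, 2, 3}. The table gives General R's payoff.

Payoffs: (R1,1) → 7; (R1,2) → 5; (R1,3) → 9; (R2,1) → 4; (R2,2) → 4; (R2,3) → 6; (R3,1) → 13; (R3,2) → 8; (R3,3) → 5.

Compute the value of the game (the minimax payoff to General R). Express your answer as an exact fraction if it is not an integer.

47/7

Row minima: R1 → 5, R2 → 4, R3 → 5; maximin = 5.
Column maxima: 1 → 13, 2 → 8, 3 → 9; minimax = 8.
5 ≠ 8, so there is no saddle point; optimal play is mixed.
R2 is strictly dominated by R1, so General R never plays it.
With R2 eliminated, 1 is strictly dominated by 2 (it gives General R strictly more in every remaining row), so General C never plays it.
On the remaining 2×2 (R1, R3 vs 2, 3):
Let General R play R1 with probability p. Expected payoff against 2: 5p + 8(1−p) = −3p + 8; against 3: 9p + 5(1−p) = 4p + 5.
Setting these equal: −3p + 8 = 4p + 5 ⇒ −7p = -3 ⇒ p = 3/7, and the value is (-3)·(3/7) + 8 = 47/7.
For General C: with q = P(2), equating R1's and R3's payoffs gives −4q + 9 = 3q + 5 ⇒ q = 4/7.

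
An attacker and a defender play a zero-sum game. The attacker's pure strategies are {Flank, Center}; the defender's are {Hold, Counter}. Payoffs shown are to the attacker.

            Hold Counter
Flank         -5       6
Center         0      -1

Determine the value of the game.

-5/12

Row minima: Flank → -5, Center → -1; maximin = -1.
Column maxima: Hold → 0, Counter → 6; minimax = 0.
-1 ≠ 0, so there is no saddle point; optimal play is mixed.
Let the attacker play Flank with probability p. Expected payoff against Hold: (-5)p + 0(1−p) = −5p; against Counter: 6p + (-1)(1−p) = 7p − 1.
Setting these equal: −5p = 7p − 1 ⇒ −12p = -1 ⇒ p = 1/12, and the value is (-5)·(1/12) = -5/12.
For the defender: with q = P(Hold), equating Flank's and Center's payoffs gives −11q + 6 = q − 1 ⇒ q = 7/12.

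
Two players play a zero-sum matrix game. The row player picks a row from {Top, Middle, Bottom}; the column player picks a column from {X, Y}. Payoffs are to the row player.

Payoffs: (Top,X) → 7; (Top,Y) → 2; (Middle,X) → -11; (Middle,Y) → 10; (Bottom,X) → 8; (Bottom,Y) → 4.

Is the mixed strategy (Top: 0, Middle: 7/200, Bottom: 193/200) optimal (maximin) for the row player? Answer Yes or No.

No

Against X this mix gives (7/200)·(-11) + (193/200)·8 = 1467/200.
Against Y this mix gives (7/200)·10 + (193/200)·4 = 421/100.
The column player will play Y, holding the row player to 421/100. Shifting weight toward the row that does better against Y would raise this floor (the equalizing mix achieves 124/25 against both Y and X), so the proposed strategy is not optimal.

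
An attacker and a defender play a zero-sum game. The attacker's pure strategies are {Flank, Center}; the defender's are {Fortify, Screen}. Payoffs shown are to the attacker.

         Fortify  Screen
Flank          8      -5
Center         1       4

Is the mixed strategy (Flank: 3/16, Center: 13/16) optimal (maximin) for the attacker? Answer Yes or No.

Against Fortify this mix gives (3/16)·8 + (13/16)·1 = 37/16.
Against Screen this mix gives (3/16)·(-5) + (13/16)·4 = 37/16.
All of the defender's active replies (Fortify, Screen) yield 37/16, and no column does worse for the attacker. The mix makes the defender indifferent and guarantees 37/16, so it is optimal.

Yes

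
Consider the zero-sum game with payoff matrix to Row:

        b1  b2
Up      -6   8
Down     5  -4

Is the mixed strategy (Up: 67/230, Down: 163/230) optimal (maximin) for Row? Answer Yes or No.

No

Against b1 this mix gives (67/230)·(-6) + (163/230)·5 = 413/230.
Against b2 this mix gives (67/230)·8 + (163/230)·(-4) = -58/115.
Column will play b2, holding Row to -58/115. Shifting weight toward the row that does better against b2 would raise this floor (the equalizing mix achieves 16/23 against both b2 and b1), so the proposed strategy is not optimal.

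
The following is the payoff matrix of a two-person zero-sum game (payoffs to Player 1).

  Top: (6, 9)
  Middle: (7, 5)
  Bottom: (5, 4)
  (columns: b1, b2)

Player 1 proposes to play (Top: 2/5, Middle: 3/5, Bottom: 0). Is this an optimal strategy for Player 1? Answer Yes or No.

Against b1 this mix gives (2/5)·6 + (3/5)·7 = 33/5.
Against b2 this mix gives (2/5)·9 + (3/5)·5 = 33/5.
All of Player 2's active replies (b1, b2) yield 33/5, and no column does worse for Player 1. The mix makes Player 2 indifferent and guarantees 33/5, so it is optimal.

Yes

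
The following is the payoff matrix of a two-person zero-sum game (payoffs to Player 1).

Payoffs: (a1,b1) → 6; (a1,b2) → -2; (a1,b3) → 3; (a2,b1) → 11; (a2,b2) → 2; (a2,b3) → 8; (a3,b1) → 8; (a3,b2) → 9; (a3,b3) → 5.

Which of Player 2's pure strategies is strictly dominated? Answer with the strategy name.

b1

b3 holds Player 1's payoff strictly below b1 in every row: 3 < 6, 8 < 11, 5 < 8.
So b1 is strictly dominated for Player 2.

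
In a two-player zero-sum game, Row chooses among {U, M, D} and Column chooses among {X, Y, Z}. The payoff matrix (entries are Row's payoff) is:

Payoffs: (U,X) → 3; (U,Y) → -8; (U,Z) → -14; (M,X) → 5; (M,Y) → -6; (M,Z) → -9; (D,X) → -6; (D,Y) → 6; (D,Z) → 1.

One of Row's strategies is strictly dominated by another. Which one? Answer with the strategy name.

U

M gives a strictly higher payoff than U against every column: 5 > 3, -6 > -8, -9 > -14.
So U is strictly dominated and Row never plays it.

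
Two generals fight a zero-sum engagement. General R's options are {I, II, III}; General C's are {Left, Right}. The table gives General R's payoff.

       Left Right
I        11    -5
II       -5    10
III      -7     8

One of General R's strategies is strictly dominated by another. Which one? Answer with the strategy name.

II gives a strictly higher payoff than III against every column: -5 > -7, 10 > 8.
So III is strictly dominated and General R never plays it.

III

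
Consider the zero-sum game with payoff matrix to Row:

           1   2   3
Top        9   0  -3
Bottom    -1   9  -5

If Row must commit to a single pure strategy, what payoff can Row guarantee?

-3

Row minima: Top → -3, Bottom → -5.
The best of these is -3.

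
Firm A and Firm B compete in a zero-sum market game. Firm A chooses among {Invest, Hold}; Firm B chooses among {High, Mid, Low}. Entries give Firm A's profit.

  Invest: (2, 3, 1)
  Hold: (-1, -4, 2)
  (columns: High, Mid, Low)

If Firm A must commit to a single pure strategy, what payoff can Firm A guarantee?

Row minima: Invest → 1, Hold → -4.
The best of these is 1.

1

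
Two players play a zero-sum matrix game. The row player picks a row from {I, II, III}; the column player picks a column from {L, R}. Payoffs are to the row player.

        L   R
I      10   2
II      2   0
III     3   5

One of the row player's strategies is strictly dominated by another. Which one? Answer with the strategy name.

I gives a strictly higher payoff than II against every column: 10 > 2, 2 > 0.
So II is strictly dominated and the row player never plays it.

II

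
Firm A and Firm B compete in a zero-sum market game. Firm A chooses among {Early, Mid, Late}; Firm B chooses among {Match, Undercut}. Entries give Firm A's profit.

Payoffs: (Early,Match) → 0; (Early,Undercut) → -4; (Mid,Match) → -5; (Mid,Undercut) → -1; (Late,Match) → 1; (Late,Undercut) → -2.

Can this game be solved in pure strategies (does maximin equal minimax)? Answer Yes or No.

No

Row minima: Early → -4, Mid → -5, Late → -2; maximin = -2.
Column maxima: Match → 1, Undercut → -1; minimax = -1.
-2 ≠ -1, so no pure-strategy equilibrium exists.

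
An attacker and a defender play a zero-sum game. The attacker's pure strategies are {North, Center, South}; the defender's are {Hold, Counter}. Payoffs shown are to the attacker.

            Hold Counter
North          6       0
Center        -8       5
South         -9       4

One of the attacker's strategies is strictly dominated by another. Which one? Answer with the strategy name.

Center gives a strictly higher payoff than South against every column: -8 > -9, 5 > 4.
So South is strictly dominated and the attacker never plays it.

South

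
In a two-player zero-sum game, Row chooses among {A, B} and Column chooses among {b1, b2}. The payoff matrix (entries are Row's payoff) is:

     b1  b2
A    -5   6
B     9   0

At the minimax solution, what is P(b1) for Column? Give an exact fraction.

Row minima: A → -5, B → 0; maximin = 0.
Column maxima: b1 → 9, b2 → 6; minimax = 6.
0 ≠ 6, so there is no saddle point; optimal play is mixed.
Let Row play A with probability p. Expected payoff against b1: (-5)p + 9(1−p) = −14p + 9; against b2: 6p + 0(1−p) = 6p.
Setting these equal: −14p + 9 = 6p ⇒ −20p = -9 ⇒ p = 9/20, and the value is (-14)·(9/20) + 9 = 27/10.
For Column: with q = P(b1), equating A's and B's payoffs gives −11q + 6 = 9q ⇒ q = 3/10.

3/10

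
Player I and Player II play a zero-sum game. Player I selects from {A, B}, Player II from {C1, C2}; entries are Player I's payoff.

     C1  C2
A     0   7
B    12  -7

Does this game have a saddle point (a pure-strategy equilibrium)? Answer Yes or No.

No

Row minima: A → 0, B → -7; maximin = 0.
Column maxima: C1 → 12, C2 → 7; minimax = 7.
0 ≠ 7, so no pure-strategy equilibrium exists.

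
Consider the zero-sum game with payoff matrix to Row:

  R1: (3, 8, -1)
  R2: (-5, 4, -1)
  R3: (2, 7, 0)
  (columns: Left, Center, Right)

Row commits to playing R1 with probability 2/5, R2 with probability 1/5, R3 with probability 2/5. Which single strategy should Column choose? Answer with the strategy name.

If Column plays Left, Row's expected payoff is (2/5)·3 + (1/5)·(-5) + (2/5)·2 = 1.
If Column plays Center, Row's expected payoff is (2/5)·8 + (1/5)·4 + (2/5)·7 = 34/5.
If Column plays Right, Row's expected payoff is (2/5)·(-1) + (1/5)·(-1) + (2/5)·0 = -3/5.
Column minimizes Row's payoff; the smallest is -3/5, so the best response is Right.

Right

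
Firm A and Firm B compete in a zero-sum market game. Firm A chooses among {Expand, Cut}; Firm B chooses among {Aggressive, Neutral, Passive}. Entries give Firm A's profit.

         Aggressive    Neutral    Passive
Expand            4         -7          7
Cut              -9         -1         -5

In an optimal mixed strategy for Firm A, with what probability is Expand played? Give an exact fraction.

8/19

Row minima: Expand → -7, Cut → -9; maximin = -7.
Column maxima: Aggressive → 4, Neutral → -1, Passive → 7; minimax = -1.
-7 ≠ -1, so there is no saddle point; optimal play is mixed.
Passive is strictly dominated by Aggressive (it gives Firm A strictly more in every row), so Firm B never plays it.
On the remaining 2×2 (Expand, Cut vs Aggressive, Neutral):
Let Firm A play Expand with probability p. Expected payoff against Aggressive: 4p + (-9)(1−p) = 13p − 9; against Neutral: (-7)p + (-1)(1−p) = −6p − 1.
Setting these equal: 13p − 9 = −6p − 1 ⇒ 19p = 8 ⇒ p = 8/19, and the value is (13)·(8/19) − 9 = -67/19.
For Firm B: with q = P(Aggressive), equating Expand's and Cut's payoffs gives 11q − 7 = −8q − 1 ⇒ q = 6/19.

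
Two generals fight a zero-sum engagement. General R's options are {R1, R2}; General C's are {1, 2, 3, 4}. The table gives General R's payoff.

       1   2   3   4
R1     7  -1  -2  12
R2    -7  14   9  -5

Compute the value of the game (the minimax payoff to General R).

49/25

Row minima: R1 → -2, R2 → -7; maximin = -2.
Column maxima: 1 → 7, 2 → 14, 3 → 9, 4 → 12; minimax = 7.
-2 ≠ 7, so there is no saddle point; optimal play is mixed.
2 is strictly dominated by 3 (it gives General R strictly more in every row), so General C never plays it.
4 is strictly dominated by 1 (it gives General R strictly more in every row), so General C never plays it.
On the remaining 2×2 (R1, R2 vs 1, 3):
Let General R play R1 with probability p. Expected payoff against 1: 7p + (-7)(1−p) = 14p − 7; against 3: (-2)p + 9(1−p) = −11p + 9.
Setting these equal: 14p − 7 = −11p + 9 ⇒ 25p = 16 ⇒ p = 16/25, and the value is (14)·(16/25) − 7 = 49/25.
For General C: with q = P(1), equating R1's and R2's payoffs gives 9q − 2 = −16q + 9 ⇒ q = 11/25.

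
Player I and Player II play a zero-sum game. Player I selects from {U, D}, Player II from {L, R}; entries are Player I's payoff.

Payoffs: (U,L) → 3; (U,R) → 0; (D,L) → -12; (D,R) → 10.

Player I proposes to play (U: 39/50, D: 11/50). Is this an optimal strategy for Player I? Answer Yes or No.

Against L this mix gives (39/50)·3 + (11/50)·(-12) = -3/10.
Against R this mix gives (39/50)·0 + (11/50)·10 = 11/5.
Player II will play L, holding Player I to -3/10. Shifting weight toward the row that does better against L would raise this floor (the equalizing mix achieves 6/5 against both L and R), so the proposed strategy is not optimal.

No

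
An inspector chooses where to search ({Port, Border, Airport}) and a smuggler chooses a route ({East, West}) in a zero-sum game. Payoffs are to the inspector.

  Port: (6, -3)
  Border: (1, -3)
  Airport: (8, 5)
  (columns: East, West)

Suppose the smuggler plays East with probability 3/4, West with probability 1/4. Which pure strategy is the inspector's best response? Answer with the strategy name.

Airport

Expected payoff of Port: (3/4)·6 + (1/4)·(-3) = 15/4.
Expected payoff of Border: (3/4)·1 + (1/4)·(-3) = 0.
Expected payoff of Airport: (3/4)·8 + (1/4)·5 = 29/4.
The largest is 29/4, so the inspector's best response is Airport.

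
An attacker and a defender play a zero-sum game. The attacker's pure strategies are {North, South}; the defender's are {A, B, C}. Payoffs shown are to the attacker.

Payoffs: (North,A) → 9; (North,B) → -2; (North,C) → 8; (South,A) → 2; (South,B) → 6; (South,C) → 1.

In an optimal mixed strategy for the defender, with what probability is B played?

Row minima: North → -2, South → 1; maximin = 1.
Column maxima: A → 9, B → 6, C → 8; minimax = 6.
1 ≠ 6, so there is no saddle point; optimal play is mixed.
A is strictly dominated by C (it gives the attacker strictly more in every row), so the defender never plays it.
On the remaining 2×2 (North, South vs B, C):
Let the attacker play North with probability p. Expected payoff against B: (-2)p + 6(1−p) = −8p + 6; against C: 8p + 1(1−p) = 7p + 1.
Setting these equal: −8p + 6 = 7p + 1 ⇒ −15p = -5 ⇒ p = 1/3, and the value is (-8)·(1/3) + 6 = 10/3.
For the defender: with q = P(B), equating North's and South's payoffs gives −10q + 8 = 5q + 1 ⇒ q = 7/15.

7/15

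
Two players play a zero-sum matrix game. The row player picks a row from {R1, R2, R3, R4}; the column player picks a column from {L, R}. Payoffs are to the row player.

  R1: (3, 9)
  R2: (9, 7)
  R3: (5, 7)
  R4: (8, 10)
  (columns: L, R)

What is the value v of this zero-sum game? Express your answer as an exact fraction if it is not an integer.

17/2

Row minima: R1 → 3, R2 → 7, R3 → 5, R4 → 8; maximin = 8.
Column maxima: L → 9, R → 10; minimax = 9.
8 ≠ 9, so there is no saddle point; optimal play is mixed.
R1 is strictly dominated by R4, so the row player never plays it.
R3 is strictly dominated by R4, so the row player never plays it.
On the remaining 2×2 (R2, R4 vs L, R):
Let the row player play R2 with probability p. Expected payoff against L: 9p + 8(1−p) = p + 8; against R: 7p + 10(1−p) = −3p + 10.
Setting these equal: p + 8 = −3p + 10 ⇒ 4p = 2 ⇒ p = 1/2, and the value is (1)·(1/2) + 8 = 17/2.
For the column player: with q = P(L), equating R2's and R4's payoffs gives 2q + 7 = −2q + 10 ⇒ q = 3/4.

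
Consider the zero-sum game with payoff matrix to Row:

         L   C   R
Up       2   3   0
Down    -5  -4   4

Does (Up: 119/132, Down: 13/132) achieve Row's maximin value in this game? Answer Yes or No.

No

Against L this mix gives (119/132)·2 + (13/132)·(-5) = 173/132.
Against C this mix gives (119/132)·3 + (13/132)·(-4) = 305/132.
Against R this mix gives (119/132)·0 + (13/132)·4 = 13/33.
Column will play R, holding Row to 13/33. Shifting weight toward the row that does better against R would raise this floor (the equalizing mix achieves 8/11 against both R and L), so the proposed strategy is not optimal.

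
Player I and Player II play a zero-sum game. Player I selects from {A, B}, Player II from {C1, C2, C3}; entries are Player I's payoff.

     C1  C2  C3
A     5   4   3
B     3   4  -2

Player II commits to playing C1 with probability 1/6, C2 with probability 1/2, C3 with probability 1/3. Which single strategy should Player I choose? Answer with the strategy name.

A

Expected payoff of A: (1/6)·5 + (1/2)·4 + (1/3)·3 = 23/6.
Expected payoff of B: (1/6)·3 + (1/2)·4 + (1/3)·(-2) = 11/6.
The largest is 23/6, so Player I's best response is A.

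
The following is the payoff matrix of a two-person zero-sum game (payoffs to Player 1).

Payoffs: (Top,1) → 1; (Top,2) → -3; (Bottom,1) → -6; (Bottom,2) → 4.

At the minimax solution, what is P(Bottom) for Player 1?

2/7

Row minima: Top → -3, Bottom → -6; maximin = -3.
Column maxima: 1 → 1, 2 → 4; minimax = 1.
-3 ≠ 1, so there is no saddle point; optimal play is mixed.
Let Player 1 play Top with probability p. Expected payoff against 1: 1p + (-6)(1−p) = 7p − 6; against 2: (-3)p + 4(1−p) = −7p + 4.
Setting these equal: 7p − 6 = −7p + 4 ⇒ 14p = 10 ⇒ p = 5/7, and the value is (7)·(5/7) − 6 = -1.
For Player 2: with q = P(1), equating Top's and Bottom's payoffs gives 4q − 3 = −10q + 4 ⇒ q = 1/2.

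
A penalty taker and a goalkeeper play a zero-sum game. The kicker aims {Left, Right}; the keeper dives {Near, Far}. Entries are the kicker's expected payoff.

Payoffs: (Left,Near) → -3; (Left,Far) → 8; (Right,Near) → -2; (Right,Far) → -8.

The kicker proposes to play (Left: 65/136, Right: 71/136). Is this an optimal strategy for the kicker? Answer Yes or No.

No

Against Near this mix gives (65/136)·(-3) + (71/136)·(-2) = -337/136.
Against Far this mix gives (65/136)·8 + (71/136)·(-8) = -6/17.
The keeper will play Near, holding the kicker to -337/136. Shifting weight toward the row that does better against Near would raise this floor (the equalizing mix achieves -40/17 against both Near and Far), so the proposed strategy is not optimal.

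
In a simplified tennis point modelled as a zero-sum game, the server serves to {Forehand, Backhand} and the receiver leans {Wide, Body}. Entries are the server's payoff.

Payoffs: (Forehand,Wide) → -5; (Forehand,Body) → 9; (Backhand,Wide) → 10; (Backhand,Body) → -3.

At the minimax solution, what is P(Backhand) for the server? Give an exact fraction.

Row minima: Forehand → -5, Backhand → -3; maximin = -3.
Column maxima: Wide → 10, Body → 9; minimax = 9.
-3 ≠ 9, so there is no saddle point; optimal play is mixed.
Let the server play Forehand with probability p. Expected payoff against Wide: (-5)p + 10(1−p) = −15p + 10; against Body: 9p + (-3)(1−p) = 12p − 3.
Setting these equal: −15p + 10 = 12p − 3 ⇒ −27p = -13 ⇒ p = 13/27, and the value is (-15)·(13/27) + 10 = 25/9.
For the receiver: with q = P(Wide), equating Forehand's and Backhand's payoffs gives −14q + 9 = 13q − 3 ⇒ q = 4/9.

14/27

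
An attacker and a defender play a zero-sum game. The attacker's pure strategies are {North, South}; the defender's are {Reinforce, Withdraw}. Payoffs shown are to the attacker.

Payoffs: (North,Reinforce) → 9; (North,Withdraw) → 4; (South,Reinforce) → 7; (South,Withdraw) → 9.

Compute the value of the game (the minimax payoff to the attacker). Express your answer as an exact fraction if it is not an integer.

53/7

Row minima: North → 4, South → 7; maximin = 7.
Column maxima: Reinforce → 9, Withdraw → 9; minimax = 9.
7 ≠ 9, so there is no saddle point; optimal play is mixed.
Let the attacker play North with probability p. Expected payoff against Reinforce: 9p + 7(1−p) = 2p + 7; against Withdraw: 4p + 9(1−p) = −5p + 9.
Setting these equal: 2p + 7 = −5p + 9 ⇒ 7p = 2 ⇒ p = 2/7, and the value is (2)·(2/7) + 7 = 53/7.
For the defender: with q = P(Reinforce), equating North's and South's payoffs gives 5q + 4 = −2q + 9 ⇒ q = 5/7.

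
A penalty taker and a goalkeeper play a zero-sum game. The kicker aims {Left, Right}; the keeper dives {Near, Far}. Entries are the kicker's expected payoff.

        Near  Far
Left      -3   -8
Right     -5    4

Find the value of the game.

Row minima: Left → -8, Right → -5; maximin = -5.
Column maxima: Near → -3, Far → 4; minimax = -3.
-5 ≠ -3, so there is no saddle point; optimal play is mixed.
Let the kicker play Left with probability p. Expected payoff against Near: (-3)p + (-5)(1−p) = 2p − 5; against Far: (-8)p + 4(1−p) = −12p + 4.
Setting these equal: 2p − 5 = −12p + 4 ⇒ 14p = 9 ⇒ p = 9/14, and the value is (2)·(9/14) − 5 = -26/7.
For the keeper: with q = P(Near), equating Left's and Right's payoffs gives 5q − 8 = −9q + 4 ⇒ q = 6/7.

-26/7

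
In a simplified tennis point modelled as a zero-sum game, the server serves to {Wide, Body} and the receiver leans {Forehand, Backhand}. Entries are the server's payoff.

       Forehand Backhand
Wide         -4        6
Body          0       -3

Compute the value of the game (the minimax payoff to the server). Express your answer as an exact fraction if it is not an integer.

Row minima: Wide → -4, Body → -3; maximin = -3.
Column maxima: Forehand → 0, Backhand → 6; minimax = 0.
-3 ≠ 0, so there is no saddle point; optimal play is mixed.
Let the server play Wide with probability p. Expected payoff against Forehand: (-4)p + 0(1−p) = −4p; against Backhand: 6p + (-3)(1−p) = 9p − 3.
Setting these equal: −4p = 9p − 3 ⇒ −13p = -3 ⇒ p = 3/13, and the value is (-4)·(3/13) = -12/13.
For the receiver: with q = P(Forehand), equating Wide's and Body's payoffs gives −10q + 6 = 3q − 3 ⇒ q = 9/13.

-12/13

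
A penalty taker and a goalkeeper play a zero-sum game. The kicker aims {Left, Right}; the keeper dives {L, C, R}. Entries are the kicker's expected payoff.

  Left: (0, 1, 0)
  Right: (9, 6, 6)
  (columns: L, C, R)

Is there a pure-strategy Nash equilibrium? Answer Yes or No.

Row minima: Left → 0, Right → 6; maximin = 6.
Column maxima: L → 9, C → 6, R → 6; minimax = 6.
maximin = minimax = 6, so a saddle point exists.

Yes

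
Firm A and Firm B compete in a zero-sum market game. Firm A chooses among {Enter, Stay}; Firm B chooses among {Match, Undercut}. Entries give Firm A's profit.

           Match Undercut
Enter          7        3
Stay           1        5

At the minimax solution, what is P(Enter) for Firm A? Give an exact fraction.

Row minima: Enter → 3, Stay → 1; maximin = 3.
Column maxima: Match → 7, Undercut → 5; minimax = 5.
3 ≠ 5, so there is no saddle point; optimal play is mixed.
Let Firm A play Enter with probability p. Expected payoff against Match: 7p + 1(1−p) = 6p + 1; against Undercut: 3p + 5(1−p) = −2p + 5.
Setting these equal: 6p + 1 = −2p + 5 ⇒ 8p = 4 ⇒ p = 1/2, and the value is (6)·(1/2) + 1 = 4.
For Firm B: with q = P(Match), equating Enter's and Stay's payoffs gives 4q + 3 = −4q + 5 ⇒ q = 1/4.

1/2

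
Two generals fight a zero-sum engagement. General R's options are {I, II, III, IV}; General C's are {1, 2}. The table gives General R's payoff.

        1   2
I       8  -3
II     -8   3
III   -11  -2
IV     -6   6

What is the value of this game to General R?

30/23

Row minima: I → -3, II → -8, III → -11, IV → -6; maximin = -3.
Column maxima: 1 → 8, 2 → 6; minimax = 6.
-3 ≠ 6, so there is no saddle point; optimal play is mixed.
II is strictly dominated by IV, so General R never plays it.
III is strictly dominated by IV, so General R never plays it.
On the remaining 2×2 (I, IV vs 1, 2):
Let General R play I with probability p. Expected payoff against 1: 8p + (-6)(1−p) = 14p − 6; against 2: (-3)p + 6(1−p) = −9p + 6.
Setting these equal: 14p − 6 = −9p + 6 ⇒ 23p = 12 ⇒ p = 12/23, and the value is (14)·(12/23) − 6 = 30/23.
For General C: with q = P(1), equating I's and IV's payoffs gives 11q − 3 = −12q + 6 ⇒ q = 9/23.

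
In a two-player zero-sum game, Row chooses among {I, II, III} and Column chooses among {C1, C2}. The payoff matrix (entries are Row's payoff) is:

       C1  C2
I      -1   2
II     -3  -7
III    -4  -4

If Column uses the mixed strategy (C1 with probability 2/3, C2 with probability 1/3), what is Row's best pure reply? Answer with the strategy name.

Expected payoff of I: (2/3)·(-1) + (1/3)·2 = 0.
Expected payoff of II: (2/3)·(-3) + (1/3)·(-7) = -13/3.
Expected payoff of III: (2/3)·(-4) + (1/3)·(-4) = -4.
The largest is 0, so Row's best response is I.

I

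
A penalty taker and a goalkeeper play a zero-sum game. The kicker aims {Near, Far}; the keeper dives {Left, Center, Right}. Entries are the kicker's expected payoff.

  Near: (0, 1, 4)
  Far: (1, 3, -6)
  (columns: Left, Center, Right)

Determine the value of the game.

4/11

Row minima: Near → 0, Far → -6; maximin = 0.
Column maxima: Left → 1, Center → 3, Right → 4; minimax = 1.
0 ≠ 1, so there is no saddle point; optimal play is mixed.
Center is strictly dominated by Left (it gives the kicker strictly more in every row), so the keeper never plays it.
On the remaining 2×2 (Near, Far vs Left, Right):
Let the kicker play Near with probability p. Expected payoff against Left: 0p + 1(1−p) = −p + 1; against Right: 4p + (-6)(1−p) = 10p − 6.
Setting these equal: −p + 1 = 10p − 6 ⇒ −11p = -7 ⇒ p = 7/11, and the value is (-1)·(7/11) + 1 = 4/11.
For the keeper: with q = P(Left), equating Near's and Far's payoffs gives −4q + 4 = 7q − 6 ⇒ q = 10/11.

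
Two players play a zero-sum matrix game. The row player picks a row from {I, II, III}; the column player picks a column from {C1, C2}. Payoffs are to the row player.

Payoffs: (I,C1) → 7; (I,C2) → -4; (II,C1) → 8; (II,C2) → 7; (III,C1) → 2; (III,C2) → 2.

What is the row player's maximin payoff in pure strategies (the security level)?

Row minima: I → -4, II → 7, III → 2.
The best of these is 7.

7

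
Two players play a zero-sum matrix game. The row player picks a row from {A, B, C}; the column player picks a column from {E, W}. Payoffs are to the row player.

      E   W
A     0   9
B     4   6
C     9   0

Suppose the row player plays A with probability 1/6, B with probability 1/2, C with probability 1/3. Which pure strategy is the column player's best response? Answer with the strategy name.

W

If the column player plays E, the row player's expected payoff is (1/6)·0 + (1/2)·4 + (1/3)·9 = 5.
If the column player plays W, the row player's expected payoff is (1/6)·9 + (1/2)·6 + (1/3)·0 = 9/2.
The column player minimizes the row player's payoff; the smallest is 9/2, so the best response is W.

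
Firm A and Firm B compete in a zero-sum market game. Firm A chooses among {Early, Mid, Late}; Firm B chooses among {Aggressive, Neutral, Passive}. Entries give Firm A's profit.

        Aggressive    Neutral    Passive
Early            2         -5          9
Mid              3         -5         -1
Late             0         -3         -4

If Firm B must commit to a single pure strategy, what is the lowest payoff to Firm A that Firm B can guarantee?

-3

Column maxima: Aggressive → 3, Neutral → -3, Passive → 9.
The smallest of these is -3.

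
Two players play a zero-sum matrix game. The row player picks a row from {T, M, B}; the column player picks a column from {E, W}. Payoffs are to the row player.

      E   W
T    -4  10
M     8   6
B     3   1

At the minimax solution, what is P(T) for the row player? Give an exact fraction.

Row minima: T → -4, M → 6, B → 1; maximin = 6.
Column maxima: E → 8, W → 10; minimax = 8.
6 ≠ 8, so there is no saddle point; optimal play is mixed.
B is strictly dominated by M, so the row player never plays it.
On the remaining 2×2 (T, M vs E, W):
Let the row player play T with probability p. Expected payoff against E: (-4)p + 8(1−p) = −12p + 8; against W: 10p + 6(1−p) = 4p + 6.
Setting these equal: −12p + 8 = 4p + 6 ⇒ −16p = -2 ⇒ p = 1/8, and the value is (-12)·(1/8) + 8 = 13/2.
For the column player: with q = P(E), equating T's and M's payoffs gives −14q + 10 = 2q + 6 ⇒ q = 1/4.

1/8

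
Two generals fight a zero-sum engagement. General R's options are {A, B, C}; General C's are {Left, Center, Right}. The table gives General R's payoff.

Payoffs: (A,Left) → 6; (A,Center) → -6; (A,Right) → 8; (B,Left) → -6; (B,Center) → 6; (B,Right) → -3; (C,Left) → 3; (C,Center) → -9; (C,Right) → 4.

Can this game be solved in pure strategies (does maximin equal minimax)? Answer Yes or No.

Row minima: A → -6, B → -6, C → -9; maximin = -6.
Column maxima: Left → 6, Center → 6, Right → 8; minimax = 6.
-6 ≠ 6, so no pure-strategy equilibrium exists.

No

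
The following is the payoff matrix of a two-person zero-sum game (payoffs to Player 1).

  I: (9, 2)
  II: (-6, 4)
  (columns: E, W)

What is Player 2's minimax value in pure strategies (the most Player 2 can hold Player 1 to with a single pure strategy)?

4

Column maxima: E → 9, W → 4.
The smallest of these is 4.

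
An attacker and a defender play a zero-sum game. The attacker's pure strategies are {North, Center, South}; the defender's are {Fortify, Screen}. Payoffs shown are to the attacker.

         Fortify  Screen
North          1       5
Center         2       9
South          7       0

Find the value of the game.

9/2

Row minima: North → 1, Center → 2, South → 0; maximin = 2.
Column maxima: Fortify → 7, Screen → 9; minimax = 7.
2 ≠ 7, so there is no saddle point; optimal play is mixed.
North is strictly dominated by Center, so the attacker never plays it.
On the remaining 2×2 (Center, South vs Fortify, Screen):
Let the attacker play Center with probability p. Expected payoff against Fortify: 2p + 7(1−p) = −5p + 7; against Screen: 9p + 0(1−p) = 9p.
Setting these equal: −5p + 7 = 9p ⇒ −14p = -7 ⇒ p = 1/2, and the value is (-5)·(1/2) + 7 = 9/2.
For the defender: with q = P(Fortify), equating Center's and South's payoffs gives −7q + 9 = 7q ⇒ q = 9/14.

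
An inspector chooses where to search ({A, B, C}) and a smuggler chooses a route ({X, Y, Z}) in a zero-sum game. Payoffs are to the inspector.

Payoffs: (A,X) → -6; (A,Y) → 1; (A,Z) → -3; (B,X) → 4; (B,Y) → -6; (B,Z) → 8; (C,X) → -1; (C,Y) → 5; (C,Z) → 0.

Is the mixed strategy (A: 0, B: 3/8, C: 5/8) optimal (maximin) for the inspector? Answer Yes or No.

Yes

Against X this mix gives (3/8)·4 + (5/8)·(-1) = 7/8.
Against Y this mix gives (3/8)·(-6) + (5/8)·5 = 7/8.
Against Z this mix gives (3/8)·8 + (5/8)·0 = 3.
All of the smuggler's active replies (X, Y) yield 7/8, and no column does worse for the inspector. The mix makes the smuggler indifferent and guarantees 7/8, so it is optimal.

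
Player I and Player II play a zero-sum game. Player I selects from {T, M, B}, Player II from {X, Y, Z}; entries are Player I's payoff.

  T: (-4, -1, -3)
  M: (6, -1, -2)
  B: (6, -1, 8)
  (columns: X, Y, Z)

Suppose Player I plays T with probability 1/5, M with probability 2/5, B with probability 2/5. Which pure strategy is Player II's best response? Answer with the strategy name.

If Player II plays X, Player I's expected payoff is (1/5)·(-4) + (2/5)·6 + (2/5)·6 = 4.
If Player II plays Y, Player I's expected payoff is (1/5)·(-1) + (2/5)·(-1) + (2/5)·(-1) = -1.
If Player II plays Z, Player I's expected payoff is (1/5)·(-3) + (2/5)·(-2) + (2/5)·8 = 9/5.
Player II minimizes Player I's payoff; the smallest is -1, so the best response is Y.

Y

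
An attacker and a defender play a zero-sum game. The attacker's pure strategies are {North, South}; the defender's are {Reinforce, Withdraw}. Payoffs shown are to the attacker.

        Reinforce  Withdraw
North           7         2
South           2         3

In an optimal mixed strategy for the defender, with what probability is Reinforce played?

Row minima: North → 2, South → 2; maximin = 2.
Column maxima: Reinforce → 7, Withdraw → 3; minimax = 3.
2 ≠ 3, so there is no saddle point; optimal play is mixed.
Let the attacker play North with probability p. Expected payoff against Reinforce: 7p + 2(1−p) = 5p + 2; against Withdraw: 2p + 3(1−p) = −p + 3.
Setting these equal: 5p + 2 = −p + 3 ⇒ 6p = 1 ⇒ p = 1/6, and the value is (5)·(1/6) + 2 = 17/6.
For the defender: with q = P(Reinforce), equating North's and South's payoffs gives 5q + 2 = −q + 3 ⇒ q = 1/6.

1/6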